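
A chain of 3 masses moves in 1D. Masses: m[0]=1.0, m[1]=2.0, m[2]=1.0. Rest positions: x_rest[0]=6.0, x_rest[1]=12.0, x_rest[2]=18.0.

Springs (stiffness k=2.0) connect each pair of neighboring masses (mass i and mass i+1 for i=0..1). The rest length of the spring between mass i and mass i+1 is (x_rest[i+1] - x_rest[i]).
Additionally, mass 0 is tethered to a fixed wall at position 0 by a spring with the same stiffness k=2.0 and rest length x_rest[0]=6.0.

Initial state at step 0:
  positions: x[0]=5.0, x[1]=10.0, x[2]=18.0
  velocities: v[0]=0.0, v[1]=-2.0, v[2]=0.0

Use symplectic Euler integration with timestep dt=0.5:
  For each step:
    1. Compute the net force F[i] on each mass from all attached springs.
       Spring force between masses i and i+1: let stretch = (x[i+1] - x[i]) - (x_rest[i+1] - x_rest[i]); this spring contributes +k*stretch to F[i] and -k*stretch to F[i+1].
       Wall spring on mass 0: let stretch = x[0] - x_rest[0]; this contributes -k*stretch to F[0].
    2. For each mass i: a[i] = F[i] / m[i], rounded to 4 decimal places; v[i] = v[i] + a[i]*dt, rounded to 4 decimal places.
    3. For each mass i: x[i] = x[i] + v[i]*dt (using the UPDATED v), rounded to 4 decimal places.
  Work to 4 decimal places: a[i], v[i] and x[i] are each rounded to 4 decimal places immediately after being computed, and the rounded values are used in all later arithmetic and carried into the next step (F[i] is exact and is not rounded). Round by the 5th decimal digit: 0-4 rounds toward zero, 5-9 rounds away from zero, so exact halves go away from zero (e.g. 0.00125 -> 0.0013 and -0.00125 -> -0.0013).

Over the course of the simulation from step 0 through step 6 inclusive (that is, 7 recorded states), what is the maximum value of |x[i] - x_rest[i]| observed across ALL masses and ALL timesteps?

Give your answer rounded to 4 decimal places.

Step 0: x=[5.0000 10.0000 18.0000] v=[0.0000 -2.0000 0.0000]
Step 1: x=[5.0000 9.7500 17.0000] v=[0.0000 -0.5000 -2.0000]
Step 2: x=[4.8750 10.1250 15.3750] v=[-0.2500 0.7500 -3.2500]
Step 3: x=[4.9375 10.5000 14.1250] v=[0.1250 0.7500 -2.5000]
Step 4: x=[5.3125 10.3906 14.0625] v=[0.7500 -0.2188 -0.1250]
Step 5: x=[5.5703 9.9297 15.1641] v=[0.5156 -0.9219 2.2031]
Step 6: x=[5.2227 9.6875 16.6485] v=[-0.6953 -0.4844 2.9687]
Max displacement = 3.9375

Answer: 3.9375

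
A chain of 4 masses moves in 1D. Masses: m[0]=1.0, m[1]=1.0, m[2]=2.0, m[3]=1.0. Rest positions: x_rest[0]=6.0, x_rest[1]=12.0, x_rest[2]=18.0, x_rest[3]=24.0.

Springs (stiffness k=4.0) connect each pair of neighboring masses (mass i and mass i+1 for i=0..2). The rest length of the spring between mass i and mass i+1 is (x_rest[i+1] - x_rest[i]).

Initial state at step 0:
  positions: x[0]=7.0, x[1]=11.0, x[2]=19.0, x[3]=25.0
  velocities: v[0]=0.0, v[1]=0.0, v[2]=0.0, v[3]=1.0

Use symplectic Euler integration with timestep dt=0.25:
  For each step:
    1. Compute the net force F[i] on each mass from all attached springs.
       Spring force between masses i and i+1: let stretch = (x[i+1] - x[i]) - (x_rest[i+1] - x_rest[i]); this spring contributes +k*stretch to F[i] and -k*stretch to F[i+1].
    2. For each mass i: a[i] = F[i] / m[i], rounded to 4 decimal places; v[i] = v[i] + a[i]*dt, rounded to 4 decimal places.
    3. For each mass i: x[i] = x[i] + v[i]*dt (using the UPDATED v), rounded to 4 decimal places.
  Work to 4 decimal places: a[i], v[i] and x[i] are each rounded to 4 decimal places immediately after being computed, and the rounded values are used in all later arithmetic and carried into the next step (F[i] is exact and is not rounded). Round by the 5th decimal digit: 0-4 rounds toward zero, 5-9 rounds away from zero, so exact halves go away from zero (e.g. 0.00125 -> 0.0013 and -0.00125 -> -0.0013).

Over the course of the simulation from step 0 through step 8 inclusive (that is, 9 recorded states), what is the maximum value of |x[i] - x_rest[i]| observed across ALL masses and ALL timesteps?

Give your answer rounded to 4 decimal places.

Step 0: x=[7.0000 11.0000 19.0000 25.0000] v=[0.0000 0.0000 0.0000 1.0000]
Step 1: x=[6.5000 12.0000 18.7500 25.2500] v=[-2.0000 4.0000 -1.0000 1.0000]
Step 2: x=[5.8750 13.3125 18.4688 25.3750] v=[-2.5000 5.2500 -1.1250 0.5000]
Step 3: x=[5.6094 14.0547 18.4063 25.2735] v=[-1.0625 2.9688 -0.2501 -0.4062]
Step 4: x=[5.9551 13.7735 18.6582 24.9552] v=[1.3828 -1.1249 1.0077 -1.2734]
Step 5: x=[6.7554 12.7589 19.0867 24.5626] v=[3.2012 -4.0586 1.7139 -1.5704]
Step 6: x=[7.5566 11.8253 19.4087 24.3010] v=[3.2047 -3.7343 1.2880 -1.0463]
Step 7: x=[7.9250 11.7204 19.3943 24.3164] v=[1.4734 -0.4196 -0.0576 0.0614]
Step 8: x=[7.7422 12.5851 19.0359 24.6012] v=[-0.7312 3.4589 -1.4335 1.1393]
Max displacement = 2.0547

Answer: 2.0547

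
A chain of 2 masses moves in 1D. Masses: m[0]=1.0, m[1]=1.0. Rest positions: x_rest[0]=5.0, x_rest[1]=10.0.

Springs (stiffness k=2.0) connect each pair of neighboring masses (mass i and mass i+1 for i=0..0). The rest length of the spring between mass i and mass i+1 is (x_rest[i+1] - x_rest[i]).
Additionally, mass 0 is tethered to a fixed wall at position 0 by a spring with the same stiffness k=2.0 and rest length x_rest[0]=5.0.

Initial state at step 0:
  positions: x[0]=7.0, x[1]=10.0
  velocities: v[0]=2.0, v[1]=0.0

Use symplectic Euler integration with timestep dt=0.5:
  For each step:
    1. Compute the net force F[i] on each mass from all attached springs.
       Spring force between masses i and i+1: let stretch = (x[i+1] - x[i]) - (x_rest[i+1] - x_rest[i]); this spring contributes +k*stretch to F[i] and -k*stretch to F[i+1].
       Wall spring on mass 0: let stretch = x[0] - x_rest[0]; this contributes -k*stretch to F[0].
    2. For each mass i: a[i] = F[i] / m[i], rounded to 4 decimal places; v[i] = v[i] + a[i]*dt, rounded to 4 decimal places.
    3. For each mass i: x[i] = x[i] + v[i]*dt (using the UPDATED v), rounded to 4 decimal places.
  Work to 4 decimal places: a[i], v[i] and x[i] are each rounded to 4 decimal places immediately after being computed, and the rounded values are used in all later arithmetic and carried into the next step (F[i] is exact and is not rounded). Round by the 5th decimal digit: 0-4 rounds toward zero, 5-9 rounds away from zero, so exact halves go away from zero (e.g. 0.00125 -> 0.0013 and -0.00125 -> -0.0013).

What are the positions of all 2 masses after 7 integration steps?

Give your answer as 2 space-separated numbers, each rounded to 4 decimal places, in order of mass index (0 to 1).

Answer: 3.3907 9.8282

Derivation:
Step 0: x=[7.0000 10.0000] v=[2.0000 0.0000]
Step 1: x=[6.0000 11.0000] v=[-2.0000 2.0000]
Step 2: x=[4.5000 12.0000] v=[-3.0000 2.0000]
Step 3: x=[4.5000 11.7500] v=[0.0000 -0.5000]
Step 4: x=[5.8750 10.3750] v=[2.7500 -2.7500]
Step 5: x=[6.5625 9.2500] v=[1.3750 -2.2500]
Step 6: x=[5.3125 9.2813] v=[-2.5000 0.0625]
Step 7: x=[3.3907 9.8282] v=[-3.8437 1.0937]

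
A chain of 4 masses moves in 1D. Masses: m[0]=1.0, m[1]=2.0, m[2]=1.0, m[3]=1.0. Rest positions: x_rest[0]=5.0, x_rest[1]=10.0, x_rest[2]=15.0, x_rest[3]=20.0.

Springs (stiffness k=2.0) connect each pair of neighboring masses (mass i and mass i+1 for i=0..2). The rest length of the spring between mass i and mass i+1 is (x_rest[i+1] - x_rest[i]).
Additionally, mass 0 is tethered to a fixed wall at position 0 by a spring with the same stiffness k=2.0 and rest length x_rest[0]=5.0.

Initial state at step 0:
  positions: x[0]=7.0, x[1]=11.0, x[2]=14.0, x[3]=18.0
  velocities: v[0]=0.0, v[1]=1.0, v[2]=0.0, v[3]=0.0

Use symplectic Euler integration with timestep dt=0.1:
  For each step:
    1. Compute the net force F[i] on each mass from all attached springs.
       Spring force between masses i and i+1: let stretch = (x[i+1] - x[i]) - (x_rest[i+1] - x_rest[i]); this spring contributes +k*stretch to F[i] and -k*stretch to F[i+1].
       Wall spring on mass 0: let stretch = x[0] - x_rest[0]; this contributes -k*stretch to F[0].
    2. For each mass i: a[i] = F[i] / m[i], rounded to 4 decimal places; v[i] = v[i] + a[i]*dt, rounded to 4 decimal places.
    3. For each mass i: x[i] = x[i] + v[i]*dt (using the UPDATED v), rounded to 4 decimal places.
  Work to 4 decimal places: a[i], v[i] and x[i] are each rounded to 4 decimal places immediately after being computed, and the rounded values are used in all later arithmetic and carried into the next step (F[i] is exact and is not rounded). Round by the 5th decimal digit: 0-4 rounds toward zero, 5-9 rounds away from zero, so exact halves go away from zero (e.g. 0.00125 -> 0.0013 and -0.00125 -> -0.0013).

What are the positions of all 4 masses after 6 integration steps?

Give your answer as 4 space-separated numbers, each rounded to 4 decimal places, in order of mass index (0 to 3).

Step 0: x=[7.0000 11.0000 14.0000 18.0000] v=[0.0000 1.0000 0.0000 0.0000]
Step 1: x=[6.9400 11.0900 14.0200 18.0200] v=[-0.6000 0.9000 0.2000 0.2000]
Step 2: x=[6.8242 11.1678 14.0614 18.0600] v=[-1.1580 0.7780 0.4140 0.4000]
Step 3: x=[6.6588 11.2311 14.1249 18.1200] v=[-1.6541 0.6330 0.6350 0.6003]
Step 4: x=[6.4517 11.2776 14.2104 18.2001] v=[-2.0714 0.4652 0.8553 0.8013]
Step 5: x=[6.2120 11.3052 14.3171 18.3004] v=[-2.3966 0.2759 1.0667 1.0034]
Step 6: x=[5.9500 11.3120 14.4432 18.4211] v=[-2.6204 0.0678 1.2610 1.2067]

Answer: 5.9500 11.3120 14.4432 18.4211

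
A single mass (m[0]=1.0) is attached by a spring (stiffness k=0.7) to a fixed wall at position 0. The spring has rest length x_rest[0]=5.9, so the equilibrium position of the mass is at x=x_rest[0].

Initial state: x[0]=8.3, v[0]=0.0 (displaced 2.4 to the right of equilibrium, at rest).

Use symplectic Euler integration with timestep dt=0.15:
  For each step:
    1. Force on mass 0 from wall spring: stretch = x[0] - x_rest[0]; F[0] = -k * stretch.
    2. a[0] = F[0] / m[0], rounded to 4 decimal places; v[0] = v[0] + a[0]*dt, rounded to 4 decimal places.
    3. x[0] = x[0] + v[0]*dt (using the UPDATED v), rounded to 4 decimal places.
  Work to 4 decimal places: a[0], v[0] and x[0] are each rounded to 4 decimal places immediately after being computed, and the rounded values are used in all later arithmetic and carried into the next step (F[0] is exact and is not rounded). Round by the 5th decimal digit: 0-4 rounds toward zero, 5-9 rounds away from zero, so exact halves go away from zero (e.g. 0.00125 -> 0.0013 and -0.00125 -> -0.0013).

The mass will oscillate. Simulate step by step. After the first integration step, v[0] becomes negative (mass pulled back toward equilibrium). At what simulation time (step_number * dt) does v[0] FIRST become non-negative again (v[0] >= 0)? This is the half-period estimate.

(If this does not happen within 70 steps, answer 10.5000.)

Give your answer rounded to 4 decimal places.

Step 0: x=[8.3000] v=[0.0000]
Step 1: x=[8.2622] v=[-0.2520]
Step 2: x=[8.1872] v=[-0.5000]
Step 3: x=[8.0762] v=[-0.7402]
Step 4: x=[7.9309] v=[-0.9687]
Step 5: x=[7.7536] v=[-1.1819]
Step 6: x=[7.5471] v=[-1.3765]
Step 7: x=[7.3147] v=[-1.5495]
Step 8: x=[7.0600] v=[-1.6980]
Step 9: x=[6.7870] v=[-1.8198]
Step 10: x=[6.5001] v=[-1.9129]
Step 11: x=[6.2037] v=[-1.9759]
Step 12: x=[5.9025] v=[-2.0078]
Step 13: x=[5.6013] v=[-2.0081]
Step 14: x=[5.3048] v=[-1.9767]
Step 15: x=[5.0177] v=[-1.9142]
Step 16: x=[4.7445] v=[-1.8216]
Step 17: x=[4.4895] v=[-1.7003]
Step 18: x=[4.2567] v=[-1.5522]
Step 19: x=[4.0497] v=[-1.3797]
Step 20: x=[3.8719] v=[-1.1854]
Step 21: x=[3.7260] v=[-0.9724]
Step 22: x=[3.6144] v=[-0.7441]
Step 23: x=[3.5388] v=[-0.5041]
Step 24: x=[3.5004] v=[-0.2562]
Step 25: x=[3.4998] v=[-0.0042]
Step 26: x=[3.5370] v=[0.2478]
First v>=0 after going negative at step 26, time=3.9000

Answer: 3.9000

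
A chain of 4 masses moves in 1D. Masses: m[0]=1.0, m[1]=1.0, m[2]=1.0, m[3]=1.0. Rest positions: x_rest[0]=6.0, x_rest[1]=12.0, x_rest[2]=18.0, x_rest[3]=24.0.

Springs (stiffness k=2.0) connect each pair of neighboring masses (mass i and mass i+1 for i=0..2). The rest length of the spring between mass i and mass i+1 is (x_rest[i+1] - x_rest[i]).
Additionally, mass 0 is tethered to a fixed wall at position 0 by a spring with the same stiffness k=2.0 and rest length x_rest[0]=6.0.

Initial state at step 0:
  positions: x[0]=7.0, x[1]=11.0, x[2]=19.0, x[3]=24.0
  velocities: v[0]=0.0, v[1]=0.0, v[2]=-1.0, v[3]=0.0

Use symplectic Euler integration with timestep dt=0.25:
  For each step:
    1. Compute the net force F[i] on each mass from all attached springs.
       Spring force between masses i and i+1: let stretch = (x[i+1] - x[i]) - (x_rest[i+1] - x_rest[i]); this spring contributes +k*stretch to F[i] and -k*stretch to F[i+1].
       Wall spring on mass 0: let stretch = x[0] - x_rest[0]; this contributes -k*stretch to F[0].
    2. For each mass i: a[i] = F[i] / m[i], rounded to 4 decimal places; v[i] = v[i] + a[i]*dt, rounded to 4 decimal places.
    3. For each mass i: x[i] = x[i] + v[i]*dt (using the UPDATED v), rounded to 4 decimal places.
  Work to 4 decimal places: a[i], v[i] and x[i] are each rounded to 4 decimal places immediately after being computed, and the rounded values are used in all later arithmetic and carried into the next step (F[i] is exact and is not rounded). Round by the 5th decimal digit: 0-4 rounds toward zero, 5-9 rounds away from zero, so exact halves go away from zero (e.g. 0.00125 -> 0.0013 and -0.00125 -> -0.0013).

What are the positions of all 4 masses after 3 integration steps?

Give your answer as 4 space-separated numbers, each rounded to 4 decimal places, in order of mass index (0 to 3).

Answer: 5.4610 12.8926 17.0078 24.3536

Derivation:
Step 0: x=[7.0000 11.0000 19.0000 24.0000] v=[0.0000 0.0000 -1.0000 0.0000]
Step 1: x=[6.6250 11.5000 18.3750 24.1250] v=[-1.5000 2.0000 -2.5000 0.5000]
Step 2: x=[6.0313 12.2500 17.6094 24.2813] v=[-2.3750 3.0000 -3.0625 0.6250]
Step 3: x=[5.4610 12.8926 17.0078 24.3536] v=[-2.2813 2.5704 -2.4063 0.2891]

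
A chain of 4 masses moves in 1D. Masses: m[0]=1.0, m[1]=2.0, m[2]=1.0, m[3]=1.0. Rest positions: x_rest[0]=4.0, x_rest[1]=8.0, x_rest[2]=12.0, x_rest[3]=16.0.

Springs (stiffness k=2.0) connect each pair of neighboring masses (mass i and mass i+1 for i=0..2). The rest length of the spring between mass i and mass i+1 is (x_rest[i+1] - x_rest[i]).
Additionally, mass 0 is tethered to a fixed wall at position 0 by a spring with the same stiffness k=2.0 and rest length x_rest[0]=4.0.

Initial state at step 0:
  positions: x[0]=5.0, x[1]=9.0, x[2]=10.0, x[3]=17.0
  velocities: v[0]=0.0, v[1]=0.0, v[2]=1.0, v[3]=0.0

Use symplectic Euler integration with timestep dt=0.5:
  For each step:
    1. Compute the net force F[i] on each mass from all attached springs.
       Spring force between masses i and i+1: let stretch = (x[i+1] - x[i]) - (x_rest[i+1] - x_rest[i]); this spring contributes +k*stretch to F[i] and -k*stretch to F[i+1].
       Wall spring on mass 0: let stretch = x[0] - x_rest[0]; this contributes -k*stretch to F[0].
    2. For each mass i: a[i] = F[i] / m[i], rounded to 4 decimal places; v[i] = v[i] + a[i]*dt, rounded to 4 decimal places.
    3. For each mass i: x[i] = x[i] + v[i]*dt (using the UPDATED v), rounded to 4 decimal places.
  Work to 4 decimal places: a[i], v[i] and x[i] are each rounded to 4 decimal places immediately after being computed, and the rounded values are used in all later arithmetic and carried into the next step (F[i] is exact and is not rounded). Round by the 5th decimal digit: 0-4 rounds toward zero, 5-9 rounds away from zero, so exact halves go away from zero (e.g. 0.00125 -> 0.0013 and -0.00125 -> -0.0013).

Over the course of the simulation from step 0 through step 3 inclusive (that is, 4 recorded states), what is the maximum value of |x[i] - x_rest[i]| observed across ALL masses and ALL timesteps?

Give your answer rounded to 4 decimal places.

Step 0: x=[5.0000 9.0000 10.0000 17.0000] v=[0.0000 0.0000 1.0000 0.0000]
Step 1: x=[4.5000 8.2500 13.5000 15.5000] v=[-1.0000 -1.5000 7.0000 -3.0000]
Step 2: x=[3.6250 7.8750 15.3750 15.0000] v=[-1.7500 -0.7500 3.7500 -1.0000]
Step 3: x=[3.0625 8.3125 13.3125 16.6875] v=[-1.1250 0.8750 -4.1250 3.3750]
Max displacement = 3.3750

Answer: 3.3750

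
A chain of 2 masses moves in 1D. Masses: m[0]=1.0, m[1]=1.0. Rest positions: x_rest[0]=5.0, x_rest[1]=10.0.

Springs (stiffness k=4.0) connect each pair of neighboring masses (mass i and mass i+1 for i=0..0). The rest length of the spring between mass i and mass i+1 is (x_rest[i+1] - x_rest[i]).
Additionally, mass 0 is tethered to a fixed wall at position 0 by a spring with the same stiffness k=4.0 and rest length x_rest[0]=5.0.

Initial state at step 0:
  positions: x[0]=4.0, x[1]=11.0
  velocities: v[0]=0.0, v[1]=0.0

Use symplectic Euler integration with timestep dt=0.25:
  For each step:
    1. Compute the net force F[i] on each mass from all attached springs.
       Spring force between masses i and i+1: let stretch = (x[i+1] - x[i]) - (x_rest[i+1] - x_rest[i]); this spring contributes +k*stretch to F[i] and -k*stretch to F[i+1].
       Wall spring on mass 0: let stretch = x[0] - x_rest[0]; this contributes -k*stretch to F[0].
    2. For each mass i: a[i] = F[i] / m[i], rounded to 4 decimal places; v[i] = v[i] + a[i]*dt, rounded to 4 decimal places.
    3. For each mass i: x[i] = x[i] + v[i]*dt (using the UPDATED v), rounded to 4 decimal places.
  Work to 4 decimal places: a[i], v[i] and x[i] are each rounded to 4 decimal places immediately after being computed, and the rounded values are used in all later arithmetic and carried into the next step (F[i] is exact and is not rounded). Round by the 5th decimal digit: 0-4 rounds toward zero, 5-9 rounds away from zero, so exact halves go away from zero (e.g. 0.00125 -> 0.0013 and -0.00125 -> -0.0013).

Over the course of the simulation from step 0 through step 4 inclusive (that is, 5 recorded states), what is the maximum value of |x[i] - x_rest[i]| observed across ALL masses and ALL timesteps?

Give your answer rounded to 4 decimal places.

Step 0: x=[4.0000 11.0000] v=[0.0000 0.0000]
Step 1: x=[4.7500 10.5000] v=[3.0000 -2.0000]
Step 2: x=[5.7500 9.8125] v=[4.0000 -2.7500]
Step 3: x=[6.3281 9.3594] v=[2.3125 -1.8125]
Step 4: x=[6.0820 9.3985] v=[-0.9843 0.1562]
Max displacement = 1.3281

Answer: 1.3281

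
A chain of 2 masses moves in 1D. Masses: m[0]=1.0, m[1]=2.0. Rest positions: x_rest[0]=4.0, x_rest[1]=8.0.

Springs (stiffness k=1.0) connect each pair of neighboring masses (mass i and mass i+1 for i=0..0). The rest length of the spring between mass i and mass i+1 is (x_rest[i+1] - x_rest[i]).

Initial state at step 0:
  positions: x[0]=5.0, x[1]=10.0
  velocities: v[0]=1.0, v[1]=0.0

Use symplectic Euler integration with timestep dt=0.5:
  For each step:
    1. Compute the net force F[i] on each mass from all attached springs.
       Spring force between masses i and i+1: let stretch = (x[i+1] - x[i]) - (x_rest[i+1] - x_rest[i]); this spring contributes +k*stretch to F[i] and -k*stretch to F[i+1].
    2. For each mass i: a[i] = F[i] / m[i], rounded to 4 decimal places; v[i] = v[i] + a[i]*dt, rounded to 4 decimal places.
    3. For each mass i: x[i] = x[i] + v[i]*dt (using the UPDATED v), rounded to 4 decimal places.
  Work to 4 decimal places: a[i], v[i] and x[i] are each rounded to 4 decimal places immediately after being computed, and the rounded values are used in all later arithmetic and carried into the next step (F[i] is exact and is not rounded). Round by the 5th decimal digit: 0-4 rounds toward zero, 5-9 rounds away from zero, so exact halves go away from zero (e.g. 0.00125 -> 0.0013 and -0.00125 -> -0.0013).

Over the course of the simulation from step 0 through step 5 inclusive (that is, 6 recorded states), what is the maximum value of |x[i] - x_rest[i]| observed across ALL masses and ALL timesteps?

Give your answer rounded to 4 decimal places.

Step 0: x=[5.0000 10.0000] v=[1.0000 0.0000]
Step 1: x=[5.7500 9.8750] v=[1.5000 -0.2500]
Step 2: x=[6.5313 9.7344] v=[1.5625 -0.2813]
Step 3: x=[7.1134 9.6934] v=[1.1641 -0.0821]
Step 4: x=[7.3405 9.8299] v=[0.4541 0.2729]
Step 5: x=[7.1899 10.1552] v=[-0.3012 0.6506]
Max displacement = 3.3405

Answer: 3.3405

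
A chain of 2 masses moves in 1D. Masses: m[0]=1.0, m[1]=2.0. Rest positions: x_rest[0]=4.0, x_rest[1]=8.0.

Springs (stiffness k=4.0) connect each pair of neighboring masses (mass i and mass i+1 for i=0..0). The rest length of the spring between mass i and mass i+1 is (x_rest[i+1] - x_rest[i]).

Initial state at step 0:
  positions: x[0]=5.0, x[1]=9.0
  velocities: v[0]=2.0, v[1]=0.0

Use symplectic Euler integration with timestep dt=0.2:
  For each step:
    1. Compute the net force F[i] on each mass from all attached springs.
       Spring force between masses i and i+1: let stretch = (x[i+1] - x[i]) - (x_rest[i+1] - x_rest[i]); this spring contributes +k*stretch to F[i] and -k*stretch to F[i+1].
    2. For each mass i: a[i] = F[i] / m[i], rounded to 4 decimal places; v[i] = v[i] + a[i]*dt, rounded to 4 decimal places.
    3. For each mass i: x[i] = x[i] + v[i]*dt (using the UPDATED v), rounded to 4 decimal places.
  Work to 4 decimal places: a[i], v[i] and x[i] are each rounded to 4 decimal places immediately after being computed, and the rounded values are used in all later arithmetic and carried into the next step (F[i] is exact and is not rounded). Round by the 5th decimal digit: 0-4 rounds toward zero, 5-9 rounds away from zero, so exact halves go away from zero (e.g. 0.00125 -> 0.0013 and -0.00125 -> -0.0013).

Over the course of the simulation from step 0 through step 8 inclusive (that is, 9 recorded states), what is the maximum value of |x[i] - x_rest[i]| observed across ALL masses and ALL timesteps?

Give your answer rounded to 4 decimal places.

Step 0: x=[5.0000 9.0000] v=[2.0000 0.0000]
Step 1: x=[5.4000 9.0000] v=[2.0000 0.0000]
Step 2: x=[5.7360 9.0320] v=[1.6800 0.1600]
Step 3: x=[5.9594 9.1203] v=[1.1168 0.4416]
Step 4: x=[6.0485 9.2757] v=[0.4455 0.7772]
Step 5: x=[6.0140 9.4930] v=[-0.1727 1.0863]
Step 6: x=[5.8961 9.7519] v=[-0.5895 1.2947]
Step 7: x=[5.7551 10.0224] v=[-0.7049 1.3524]
Step 8: x=[5.6569 10.2715] v=[-0.4911 1.2455]
Max displacement = 2.2715

Answer: 2.2715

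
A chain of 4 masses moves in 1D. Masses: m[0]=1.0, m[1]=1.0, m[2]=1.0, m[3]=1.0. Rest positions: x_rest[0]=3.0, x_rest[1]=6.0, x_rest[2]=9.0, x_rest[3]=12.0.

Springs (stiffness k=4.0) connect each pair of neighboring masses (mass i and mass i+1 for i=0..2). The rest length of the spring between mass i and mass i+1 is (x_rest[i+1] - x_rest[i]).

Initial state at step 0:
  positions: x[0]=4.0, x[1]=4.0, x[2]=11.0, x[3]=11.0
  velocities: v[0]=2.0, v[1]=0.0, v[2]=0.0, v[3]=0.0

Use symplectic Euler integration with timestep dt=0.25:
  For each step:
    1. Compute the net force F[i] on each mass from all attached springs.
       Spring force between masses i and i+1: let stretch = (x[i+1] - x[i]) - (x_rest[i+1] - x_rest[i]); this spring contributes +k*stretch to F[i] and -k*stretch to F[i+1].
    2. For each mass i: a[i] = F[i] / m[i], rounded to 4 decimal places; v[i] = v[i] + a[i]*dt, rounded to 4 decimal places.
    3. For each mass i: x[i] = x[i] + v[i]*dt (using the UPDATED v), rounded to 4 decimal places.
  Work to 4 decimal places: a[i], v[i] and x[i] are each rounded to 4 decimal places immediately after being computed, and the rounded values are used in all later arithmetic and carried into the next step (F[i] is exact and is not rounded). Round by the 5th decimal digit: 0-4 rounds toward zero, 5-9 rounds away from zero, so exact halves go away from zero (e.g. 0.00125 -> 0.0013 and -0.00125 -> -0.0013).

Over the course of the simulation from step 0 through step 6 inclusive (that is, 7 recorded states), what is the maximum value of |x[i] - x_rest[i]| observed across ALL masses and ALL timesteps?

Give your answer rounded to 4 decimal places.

Answer: 3.0694

Derivation:
Step 0: x=[4.0000 4.0000 11.0000 11.0000] v=[2.0000 0.0000 0.0000 0.0000]
Step 1: x=[3.7500 5.7500 9.2500 11.7500] v=[-1.0000 7.0000 -7.0000 3.0000]
Step 2: x=[3.2500 7.8750 7.2500 12.6250] v=[-2.0000 8.5000 -8.0000 3.5000]
Step 3: x=[3.1563 8.6875 6.7500 12.9063] v=[-0.3750 3.2500 -2.0000 1.1250]
Step 4: x=[3.6954 7.6328 8.2735 12.3985] v=[2.1562 -4.2187 6.0938 -2.0313]
Step 5: x=[4.4688 5.7540 10.6680 11.6094] v=[3.0936 -7.5154 9.5781 -3.1563]
Step 6: x=[4.8135 4.7824 12.0694 11.3350] v=[1.3788 -3.8866 5.6055 -1.0977]
Max displacement = 3.0694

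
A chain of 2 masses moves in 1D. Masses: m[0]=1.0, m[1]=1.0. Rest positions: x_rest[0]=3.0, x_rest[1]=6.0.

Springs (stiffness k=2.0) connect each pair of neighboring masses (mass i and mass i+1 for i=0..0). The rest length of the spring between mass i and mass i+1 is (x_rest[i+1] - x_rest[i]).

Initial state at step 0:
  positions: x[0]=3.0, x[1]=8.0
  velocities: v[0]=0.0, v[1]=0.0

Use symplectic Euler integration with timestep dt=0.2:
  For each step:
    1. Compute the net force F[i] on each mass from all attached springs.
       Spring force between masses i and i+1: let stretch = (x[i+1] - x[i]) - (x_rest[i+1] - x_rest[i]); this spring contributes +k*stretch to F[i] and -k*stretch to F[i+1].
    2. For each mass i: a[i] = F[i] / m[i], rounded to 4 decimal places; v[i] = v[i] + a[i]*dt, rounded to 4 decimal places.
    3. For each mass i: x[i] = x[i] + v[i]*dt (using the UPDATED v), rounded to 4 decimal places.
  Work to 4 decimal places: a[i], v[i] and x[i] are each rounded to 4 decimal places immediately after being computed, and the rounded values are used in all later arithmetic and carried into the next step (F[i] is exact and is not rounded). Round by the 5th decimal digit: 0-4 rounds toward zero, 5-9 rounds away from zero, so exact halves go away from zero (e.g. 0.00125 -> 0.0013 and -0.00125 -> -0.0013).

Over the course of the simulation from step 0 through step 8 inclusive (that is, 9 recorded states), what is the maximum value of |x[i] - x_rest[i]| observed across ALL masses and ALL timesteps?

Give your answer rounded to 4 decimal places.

Answer: 2.0131

Derivation:
Step 0: x=[3.0000 8.0000] v=[0.0000 0.0000]
Step 1: x=[3.1600 7.8400] v=[0.8000 -0.8000]
Step 2: x=[3.4544 7.5456] v=[1.4720 -1.4720]
Step 3: x=[3.8361 7.1639] v=[1.9085 -1.9085]
Step 4: x=[4.2440 6.7560] v=[2.0396 -2.0396]
Step 5: x=[4.6129 6.3871] v=[1.8444 -1.8444]
Step 6: x=[4.8837 6.1163] v=[1.3541 -1.3541]
Step 7: x=[5.0131 5.9869] v=[0.6471 -0.6471]
Step 8: x=[4.9804 6.0196] v=[-0.1634 0.1634]
Max displacement = 2.0131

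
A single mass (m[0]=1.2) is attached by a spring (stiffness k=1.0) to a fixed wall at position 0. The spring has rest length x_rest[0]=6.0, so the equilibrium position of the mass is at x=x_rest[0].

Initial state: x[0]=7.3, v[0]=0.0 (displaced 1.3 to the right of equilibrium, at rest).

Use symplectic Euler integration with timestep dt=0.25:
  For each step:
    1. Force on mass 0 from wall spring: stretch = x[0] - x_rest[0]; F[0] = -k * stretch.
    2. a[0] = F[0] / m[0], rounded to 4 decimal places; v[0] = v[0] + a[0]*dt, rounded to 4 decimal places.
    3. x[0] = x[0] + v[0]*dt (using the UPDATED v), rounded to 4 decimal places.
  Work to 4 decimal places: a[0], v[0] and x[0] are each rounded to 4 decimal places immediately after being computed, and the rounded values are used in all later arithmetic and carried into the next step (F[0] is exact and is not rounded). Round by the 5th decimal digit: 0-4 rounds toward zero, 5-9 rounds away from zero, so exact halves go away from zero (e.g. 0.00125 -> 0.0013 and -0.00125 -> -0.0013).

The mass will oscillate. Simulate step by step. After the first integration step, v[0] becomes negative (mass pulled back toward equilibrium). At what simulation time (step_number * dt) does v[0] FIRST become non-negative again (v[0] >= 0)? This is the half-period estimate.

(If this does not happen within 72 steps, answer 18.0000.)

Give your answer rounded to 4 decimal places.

Step 0: x=[7.3000] v=[0.0000]
Step 1: x=[7.2323] v=[-0.2708]
Step 2: x=[7.1004] v=[-0.5275]
Step 3: x=[6.9112] v=[-0.7568]
Step 4: x=[6.6746] v=[-0.9466]
Step 5: x=[6.4028] v=[-1.0872]
Step 6: x=[6.1100] v=[-1.1711]
Step 7: x=[5.8115] v=[-1.1940]
Step 8: x=[5.5228] v=[-1.1547]
Step 9: x=[5.2590] v=[-1.0553]
Step 10: x=[5.0338] v=[-0.9009]
Step 11: x=[4.8589] v=[-0.6996]
Step 12: x=[4.7434] v=[-0.4619]
Step 13: x=[4.6934] v=[-0.2001]
Step 14: x=[4.7114] v=[0.0721]
First v>=0 after going negative at step 14, time=3.5000

Answer: 3.5000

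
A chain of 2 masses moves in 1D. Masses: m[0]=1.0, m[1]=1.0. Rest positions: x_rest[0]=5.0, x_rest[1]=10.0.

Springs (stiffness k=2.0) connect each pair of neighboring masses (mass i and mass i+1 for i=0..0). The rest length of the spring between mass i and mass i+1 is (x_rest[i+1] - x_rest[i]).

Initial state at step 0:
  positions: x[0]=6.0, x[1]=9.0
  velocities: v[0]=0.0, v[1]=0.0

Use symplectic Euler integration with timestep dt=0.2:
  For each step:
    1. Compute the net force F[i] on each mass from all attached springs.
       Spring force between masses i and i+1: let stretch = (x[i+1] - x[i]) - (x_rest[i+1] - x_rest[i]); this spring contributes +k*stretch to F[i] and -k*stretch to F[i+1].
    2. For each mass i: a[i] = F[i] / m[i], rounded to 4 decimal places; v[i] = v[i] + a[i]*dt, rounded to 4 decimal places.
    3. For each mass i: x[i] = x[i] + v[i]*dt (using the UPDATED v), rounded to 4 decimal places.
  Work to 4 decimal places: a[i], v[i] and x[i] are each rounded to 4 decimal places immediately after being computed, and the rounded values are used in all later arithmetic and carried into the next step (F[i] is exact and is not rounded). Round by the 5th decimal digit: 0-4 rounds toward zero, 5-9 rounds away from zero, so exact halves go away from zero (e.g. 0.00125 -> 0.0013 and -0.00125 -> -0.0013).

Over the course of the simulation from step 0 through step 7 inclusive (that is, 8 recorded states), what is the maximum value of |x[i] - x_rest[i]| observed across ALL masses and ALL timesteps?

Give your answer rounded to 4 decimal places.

Step 0: x=[6.0000 9.0000] v=[0.0000 0.0000]
Step 1: x=[5.8400 9.1600] v=[-0.8000 0.8000]
Step 2: x=[5.5456 9.4544] v=[-1.4720 1.4720]
Step 3: x=[5.1639 9.8361] v=[-1.9085 1.9085]
Step 4: x=[4.7560 10.2440] v=[-2.0396 2.0396]
Step 5: x=[4.3871 10.6129] v=[-1.8444 1.8444]
Step 6: x=[4.1163 10.8837] v=[-1.3541 1.3541]
Step 7: x=[3.9869 11.0131] v=[-0.6471 0.6471]
Max displacement = 1.0131

Answer: 1.0131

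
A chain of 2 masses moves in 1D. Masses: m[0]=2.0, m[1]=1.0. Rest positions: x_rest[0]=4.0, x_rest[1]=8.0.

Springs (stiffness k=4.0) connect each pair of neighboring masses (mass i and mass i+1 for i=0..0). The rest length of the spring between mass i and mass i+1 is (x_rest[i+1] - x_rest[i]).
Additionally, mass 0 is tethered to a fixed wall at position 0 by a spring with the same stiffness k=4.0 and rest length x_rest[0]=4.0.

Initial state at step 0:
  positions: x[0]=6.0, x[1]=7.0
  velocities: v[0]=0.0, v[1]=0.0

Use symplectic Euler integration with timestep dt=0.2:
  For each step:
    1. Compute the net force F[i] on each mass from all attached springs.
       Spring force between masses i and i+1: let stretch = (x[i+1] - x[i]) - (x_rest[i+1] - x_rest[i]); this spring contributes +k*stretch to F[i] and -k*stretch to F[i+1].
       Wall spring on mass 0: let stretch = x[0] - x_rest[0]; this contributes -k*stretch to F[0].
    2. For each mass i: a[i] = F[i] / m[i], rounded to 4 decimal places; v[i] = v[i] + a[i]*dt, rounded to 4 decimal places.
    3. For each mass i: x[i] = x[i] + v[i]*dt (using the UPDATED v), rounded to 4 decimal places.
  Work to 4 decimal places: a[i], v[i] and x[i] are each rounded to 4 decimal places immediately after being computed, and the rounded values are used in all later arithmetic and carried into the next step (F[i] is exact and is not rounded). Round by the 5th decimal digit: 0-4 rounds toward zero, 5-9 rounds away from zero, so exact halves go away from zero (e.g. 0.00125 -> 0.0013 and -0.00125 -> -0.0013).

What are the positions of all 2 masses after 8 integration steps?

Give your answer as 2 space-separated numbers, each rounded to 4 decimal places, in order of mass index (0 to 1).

Step 0: x=[6.0000 7.0000] v=[0.0000 0.0000]
Step 1: x=[5.6000 7.4800] v=[-2.0000 2.4000]
Step 2: x=[4.9024 8.2992] v=[-3.4880 4.0960]
Step 3: x=[4.0844 9.2149] v=[-4.0902 4.5786]
Step 4: x=[3.3500 9.9497] v=[-3.6718 3.6742]
Step 5: x=[2.8756 10.2686] v=[-2.3719 1.5944]
Step 6: x=[2.7626 10.0446] v=[-0.5649 -1.1200]
Step 7: x=[3.0112 9.2955] v=[1.2429 -3.7456]
Step 8: x=[3.5216 8.1809] v=[2.5521 -5.5730]

Answer: 3.5216 8.1809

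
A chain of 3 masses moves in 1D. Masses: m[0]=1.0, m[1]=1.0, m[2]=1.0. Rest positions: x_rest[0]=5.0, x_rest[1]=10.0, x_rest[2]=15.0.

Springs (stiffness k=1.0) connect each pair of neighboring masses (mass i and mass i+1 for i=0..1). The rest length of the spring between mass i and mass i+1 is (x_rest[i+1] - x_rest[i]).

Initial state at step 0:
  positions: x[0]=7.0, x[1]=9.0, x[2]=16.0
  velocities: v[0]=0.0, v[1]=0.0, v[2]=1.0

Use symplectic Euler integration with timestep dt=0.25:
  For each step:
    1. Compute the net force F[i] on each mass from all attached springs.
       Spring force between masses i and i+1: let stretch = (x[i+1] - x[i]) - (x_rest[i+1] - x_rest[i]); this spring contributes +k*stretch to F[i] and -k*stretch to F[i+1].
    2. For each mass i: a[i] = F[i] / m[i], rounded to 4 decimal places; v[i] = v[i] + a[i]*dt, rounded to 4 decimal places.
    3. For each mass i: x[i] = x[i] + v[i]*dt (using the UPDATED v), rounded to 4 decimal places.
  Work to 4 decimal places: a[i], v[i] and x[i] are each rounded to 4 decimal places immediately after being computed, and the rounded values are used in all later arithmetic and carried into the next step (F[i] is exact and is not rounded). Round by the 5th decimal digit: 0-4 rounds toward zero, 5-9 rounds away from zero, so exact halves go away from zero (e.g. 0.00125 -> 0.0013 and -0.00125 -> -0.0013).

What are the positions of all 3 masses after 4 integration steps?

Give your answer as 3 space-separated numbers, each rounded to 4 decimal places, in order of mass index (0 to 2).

Step 0: x=[7.0000 9.0000 16.0000] v=[0.0000 0.0000 1.0000]
Step 1: x=[6.8125 9.3125 16.1250] v=[-0.7500 1.2500 0.5000]
Step 2: x=[6.4688 9.8945 16.1367] v=[-1.3750 2.3281 0.0469]
Step 3: x=[6.0267 10.6526 16.0708] v=[-1.7686 3.0322 -0.2637]
Step 4: x=[5.5612 11.4602 15.9787] v=[-1.8621 3.2303 -0.3683]

Answer: 5.5612 11.4602 15.9787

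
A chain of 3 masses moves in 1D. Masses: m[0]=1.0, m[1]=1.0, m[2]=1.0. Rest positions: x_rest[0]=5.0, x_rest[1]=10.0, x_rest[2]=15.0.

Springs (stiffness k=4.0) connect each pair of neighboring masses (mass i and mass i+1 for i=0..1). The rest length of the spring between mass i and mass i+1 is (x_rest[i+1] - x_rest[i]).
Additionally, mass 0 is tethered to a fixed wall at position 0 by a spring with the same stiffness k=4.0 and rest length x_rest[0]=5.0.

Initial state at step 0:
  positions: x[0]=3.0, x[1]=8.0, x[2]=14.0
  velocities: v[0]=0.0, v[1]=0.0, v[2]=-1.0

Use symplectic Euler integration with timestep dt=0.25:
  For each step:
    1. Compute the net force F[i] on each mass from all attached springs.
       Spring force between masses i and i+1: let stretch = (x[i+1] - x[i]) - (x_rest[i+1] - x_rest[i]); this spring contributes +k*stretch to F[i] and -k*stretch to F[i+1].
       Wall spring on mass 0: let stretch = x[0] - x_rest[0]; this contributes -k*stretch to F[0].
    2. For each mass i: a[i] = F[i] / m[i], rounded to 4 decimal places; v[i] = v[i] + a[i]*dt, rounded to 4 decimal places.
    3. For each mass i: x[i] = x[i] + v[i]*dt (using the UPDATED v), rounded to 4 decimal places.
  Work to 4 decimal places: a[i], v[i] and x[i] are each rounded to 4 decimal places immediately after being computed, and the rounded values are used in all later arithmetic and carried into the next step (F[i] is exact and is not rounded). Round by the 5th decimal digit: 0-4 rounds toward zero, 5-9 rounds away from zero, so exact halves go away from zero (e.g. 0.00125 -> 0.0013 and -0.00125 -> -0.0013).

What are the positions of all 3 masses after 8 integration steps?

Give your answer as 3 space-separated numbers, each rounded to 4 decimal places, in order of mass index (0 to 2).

Step 0: x=[3.0000 8.0000 14.0000] v=[0.0000 0.0000 -1.0000]
Step 1: x=[3.5000 8.2500 13.5000] v=[2.0000 1.0000 -2.0000]
Step 2: x=[4.3125 8.6250 12.9375] v=[3.2500 1.5000 -2.2500]
Step 3: x=[5.1250 9.0000 12.5469] v=[3.2500 1.5000 -1.5625]
Step 4: x=[5.6250 9.2930 12.5196] v=[2.0000 1.1719 -0.1094]
Step 5: x=[5.6358 9.4756 12.9356] v=[0.0430 0.7305 1.6640]
Step 6: x=[5.1976 9.5633 13.7366] v=[-1.7530 0.3507 3.2040]
Step 7: x=[4.5514 9.6029 14.7443] v=[-2.5849 0.1583 4.0307]
Step 8: x=[4.0302 9.6650 15.7166] v=[-2.0848 0.2482 3.8893]

Answer: 4.0302 9.6650 15.7166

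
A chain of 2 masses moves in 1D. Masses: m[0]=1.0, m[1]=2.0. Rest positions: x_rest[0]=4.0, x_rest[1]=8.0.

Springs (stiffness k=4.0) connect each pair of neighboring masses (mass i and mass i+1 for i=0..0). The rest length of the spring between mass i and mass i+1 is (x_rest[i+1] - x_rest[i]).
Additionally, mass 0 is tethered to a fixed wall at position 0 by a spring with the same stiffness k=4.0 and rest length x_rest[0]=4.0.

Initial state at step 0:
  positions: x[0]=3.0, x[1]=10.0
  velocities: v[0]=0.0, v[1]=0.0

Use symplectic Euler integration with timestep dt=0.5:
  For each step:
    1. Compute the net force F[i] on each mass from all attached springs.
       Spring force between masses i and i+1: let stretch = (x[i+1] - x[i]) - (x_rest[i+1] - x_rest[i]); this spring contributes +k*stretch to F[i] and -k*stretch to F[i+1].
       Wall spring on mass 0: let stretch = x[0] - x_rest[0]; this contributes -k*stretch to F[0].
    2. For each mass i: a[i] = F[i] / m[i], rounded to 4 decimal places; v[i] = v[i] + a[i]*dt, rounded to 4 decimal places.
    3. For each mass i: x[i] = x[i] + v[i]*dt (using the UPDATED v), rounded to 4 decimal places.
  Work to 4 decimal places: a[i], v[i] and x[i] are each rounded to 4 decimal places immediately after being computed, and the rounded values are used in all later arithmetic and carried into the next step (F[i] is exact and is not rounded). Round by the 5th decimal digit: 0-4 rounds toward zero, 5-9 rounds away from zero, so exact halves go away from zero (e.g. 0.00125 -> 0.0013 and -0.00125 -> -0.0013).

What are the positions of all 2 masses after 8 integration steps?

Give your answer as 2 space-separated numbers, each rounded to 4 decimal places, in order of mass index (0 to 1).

Answer: 4.5703 6.7071

Derivation:
Step 0: x=[3.0000 10.0000] v=[0.0000 0.0000]
Step 1: x=[7.0000 8.5000] v=[8.0000 -3.0000]
Step 2: x=[5.5000 8.2500] v=[-3.0000 -0.5000]
Step 3: x=[1.2500 8.6250] v=[-8.5000 0.7500]
Step 4: x=[3.1250 7.3125] v=[3.7500 -2.6250]
Step 5: x=[6.0625 5.9063] v=[5.8750 -2.8125]
Step 6: x=[2.7813 6.5782] v=[-6.5624 1.3437]
Step 7: x=[0.5157 7.3516] v=[-4.5312 1.5468]
Step 8: x=[4.5703 6.7071] v=[8.1092 -1.2891]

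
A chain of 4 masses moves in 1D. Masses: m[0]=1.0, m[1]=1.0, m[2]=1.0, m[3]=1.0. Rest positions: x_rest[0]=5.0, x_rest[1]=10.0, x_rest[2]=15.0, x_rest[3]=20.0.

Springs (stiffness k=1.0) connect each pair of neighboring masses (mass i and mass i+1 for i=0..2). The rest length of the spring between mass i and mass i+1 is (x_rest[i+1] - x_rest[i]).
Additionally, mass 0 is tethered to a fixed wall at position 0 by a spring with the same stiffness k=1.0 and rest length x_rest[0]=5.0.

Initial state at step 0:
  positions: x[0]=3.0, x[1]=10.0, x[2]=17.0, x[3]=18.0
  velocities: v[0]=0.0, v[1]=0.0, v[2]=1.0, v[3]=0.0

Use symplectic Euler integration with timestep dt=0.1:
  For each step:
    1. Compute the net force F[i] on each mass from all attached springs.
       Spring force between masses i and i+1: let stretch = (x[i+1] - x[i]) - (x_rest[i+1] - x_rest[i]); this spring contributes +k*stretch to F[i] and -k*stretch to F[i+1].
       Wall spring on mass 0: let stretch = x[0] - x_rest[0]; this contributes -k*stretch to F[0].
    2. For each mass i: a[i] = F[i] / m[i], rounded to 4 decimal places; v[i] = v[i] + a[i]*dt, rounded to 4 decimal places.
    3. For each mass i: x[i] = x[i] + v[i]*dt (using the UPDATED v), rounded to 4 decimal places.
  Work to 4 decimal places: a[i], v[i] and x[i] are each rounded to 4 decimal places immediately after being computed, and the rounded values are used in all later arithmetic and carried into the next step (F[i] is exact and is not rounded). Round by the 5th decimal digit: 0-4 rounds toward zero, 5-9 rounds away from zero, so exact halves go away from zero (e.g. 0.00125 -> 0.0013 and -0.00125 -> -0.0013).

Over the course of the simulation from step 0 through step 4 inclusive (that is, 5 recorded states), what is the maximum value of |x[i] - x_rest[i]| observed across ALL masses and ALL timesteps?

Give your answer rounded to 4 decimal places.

Step 0: x=[3.0000 10.0000 17.0000 18.0000] v=[0.0000 0.0000 1.0000 0.0000]
Step 1: x=[3.0400 10.0000 17.0400 18.0400] v=[0.4000 0.0000 0.4000 0.4000]
Step 2: x=[3.1192 10.0008 17.0196 18.1200] v=[0.7920 0.0080 -0.2040 0.8000]
Step 3: x=[3.2360 10.0030 16.9400 18.2390] v=[1.1682 0.0217 -0.7958 1.1900]
Step 4: x=[3.3881 10.0069 16.8040 18.3950] v=[1.5213 0.0387 -1.3596 1.5601]
Max displacement = 2.0400

Answer: 2.0400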